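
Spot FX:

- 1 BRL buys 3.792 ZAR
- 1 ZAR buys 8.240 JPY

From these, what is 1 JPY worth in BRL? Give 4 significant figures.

1 JPY ÷ 8.240 = 0.121359 ZAR
0.121359 ZAR ÷ 3.792 = 0.032004 BRL

JPY/BRL = 0.03200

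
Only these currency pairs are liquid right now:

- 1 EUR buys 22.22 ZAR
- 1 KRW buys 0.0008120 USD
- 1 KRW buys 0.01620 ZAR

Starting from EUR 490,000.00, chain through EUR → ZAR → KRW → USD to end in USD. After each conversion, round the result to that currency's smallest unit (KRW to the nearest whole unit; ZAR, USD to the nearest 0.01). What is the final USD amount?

EUR 490,000.00 × 22.22 = ZAR 10,887,800.00
ZAR 10,887,800.00 ÷ 0.01620 = KRW 672,086,420
KRW 672,086,420 × 0.0008120 = USD 545,734.17

USD 545,734.17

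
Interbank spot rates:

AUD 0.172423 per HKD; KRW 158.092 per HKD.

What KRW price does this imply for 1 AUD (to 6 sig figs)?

AUD/KRW = 916.885

1 AUD ÷ 0.172423 = 5.79969 HKD
5.79969 HKD × 158.092 = 916.885 KRW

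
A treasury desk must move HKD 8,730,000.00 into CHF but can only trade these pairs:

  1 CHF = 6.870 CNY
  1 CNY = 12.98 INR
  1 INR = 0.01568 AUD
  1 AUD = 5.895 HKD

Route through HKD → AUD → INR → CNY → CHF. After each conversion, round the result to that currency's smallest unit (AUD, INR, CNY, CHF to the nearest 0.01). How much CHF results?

HKD 8,730,000.00 ÷ 5.895 = AUD 1,480,916.03
AUD 1,480,916.03 ÷ 0.01568 = INR 94,446,175.38
INR 94,446,175.38 ÷ 12.98 = CNY 7,276,284.70
CNY 7,276,284.70 ÷ 6.870 = CHF 1,059,138.97

CHF 1,059,138.97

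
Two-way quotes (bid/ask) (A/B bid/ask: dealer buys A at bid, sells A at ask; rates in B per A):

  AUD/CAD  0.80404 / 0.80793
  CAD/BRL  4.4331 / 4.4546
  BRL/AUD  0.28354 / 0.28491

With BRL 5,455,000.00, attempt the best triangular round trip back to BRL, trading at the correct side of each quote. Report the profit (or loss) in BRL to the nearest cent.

Net profit: BRL 58,079.73

Best loop BRL → AUD → CAD → BRL:
BRL 5,455,000.00 × 0.28354 (sell BRL at bid) = AUD 1,546,710.70
AUD 1,546,710.70 × 0.80404 (sell AUD at bid) = CAD 1,243,617.27
CAD 1,243,617.27 × 4.4331 (sell CAD at bid) = BRL 5,513,079.73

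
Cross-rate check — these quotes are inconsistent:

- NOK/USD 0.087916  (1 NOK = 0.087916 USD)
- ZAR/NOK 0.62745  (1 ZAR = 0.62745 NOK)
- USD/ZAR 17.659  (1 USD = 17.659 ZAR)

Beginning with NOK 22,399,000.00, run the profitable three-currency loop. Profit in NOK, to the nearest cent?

Profit: NOK 595,050.41

Profitable loop is NOK → ZAR → USD → NOK:
NOK 22,399,000.00 ÷ 0.62745 = ZAR 35,698,462.03
ZAR 35,698,462.03 ÷ 17.659 = USD 2,021,544.94
USD 2,021,544.94 ÷ 0.087916 = NOK 22,994,050.41
Profit = NOK 22,994,050.41 − NOK 22,399,000.00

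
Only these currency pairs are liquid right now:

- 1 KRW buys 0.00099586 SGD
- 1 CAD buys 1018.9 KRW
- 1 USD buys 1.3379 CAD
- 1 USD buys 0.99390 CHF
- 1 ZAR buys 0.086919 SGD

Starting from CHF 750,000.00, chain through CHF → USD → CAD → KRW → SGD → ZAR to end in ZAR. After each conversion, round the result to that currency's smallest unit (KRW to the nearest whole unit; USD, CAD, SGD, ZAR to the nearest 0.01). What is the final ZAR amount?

ZAR 11,785,753.63

CHF 750,000.00 ÷ 0.99390 = USD 754,603.08
USD 754,603.08 × 1.3379 = CAD 1,009,583.46
CAD 1,009,583.46 × 1018.9 = KRW 1,028,664,587
KRW 1,028,664,587 × 0.00099586 = SGD 1,024,405.92
SGD 1,024,405.92 ÷ 0.086919 = ZAR 11,785,753.63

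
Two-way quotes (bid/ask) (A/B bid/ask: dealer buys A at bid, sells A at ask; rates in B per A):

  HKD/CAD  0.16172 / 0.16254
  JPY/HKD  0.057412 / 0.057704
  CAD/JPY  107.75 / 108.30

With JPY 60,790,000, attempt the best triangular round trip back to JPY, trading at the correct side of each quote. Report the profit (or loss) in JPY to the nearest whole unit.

Best loop JPY → HKD → CAD → JPY:
JPY 60,790,000 × 0.057412 (sell JPY at bid) = HKD 3,490,075.48
HKD 3,490,075.48 × 0.16172 (sell HKD at bid) = CAD 564,415.01
CAD 564,415.01 × 107.75 (sell CAD at bid) = JPY 60,815,717

Net profit: JPY 25,717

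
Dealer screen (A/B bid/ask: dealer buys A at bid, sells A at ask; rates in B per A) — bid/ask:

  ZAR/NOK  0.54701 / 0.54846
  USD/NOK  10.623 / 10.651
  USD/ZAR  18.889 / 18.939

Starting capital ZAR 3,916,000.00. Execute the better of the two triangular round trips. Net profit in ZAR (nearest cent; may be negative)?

Best loop ZAR → USD → NOK → ZAR:
ZAR 3,916,000.00 ÷ 18.939 (buy USD at ask) = USD 206,769.10
USD 206,769.10 × 10.623 (sell USD at bid) = NOK 2,196,508.16
NOK 2,196,508.16 ÷ 0.54846 (buy ZAR at ask) = ZAR 4,004,864.82

Net profit: ZAR 88,864.82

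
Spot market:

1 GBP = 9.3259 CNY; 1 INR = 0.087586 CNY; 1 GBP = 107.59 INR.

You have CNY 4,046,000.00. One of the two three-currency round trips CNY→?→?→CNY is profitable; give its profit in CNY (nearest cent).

Profitable loop is CNY → GBP → INR → CNY:
CNY 4,046,000.00 ÷ 9.3259 = GBP 433,845.53
GBP 433,845.53 × 107.59 = INR 46,677,440.25
INR 46,677,440.25 × 0.087586 = CNY 4,088,290.28
Profit = CNY 4,088,290.28 − CNY 4,046,000.00

Profit: CNY 42,290.28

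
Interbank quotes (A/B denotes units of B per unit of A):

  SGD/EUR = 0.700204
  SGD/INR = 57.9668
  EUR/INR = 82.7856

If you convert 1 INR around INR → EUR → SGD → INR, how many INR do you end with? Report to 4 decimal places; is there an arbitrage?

Around INR → EUR → SGD → INR: 1 ÷ 82.7856 ÷ 0.700204 × 57.9668 = 1.000000
Product ≈ 1 (deviation 0.000%, within rounding noise).

1.0000 (no arbitrage)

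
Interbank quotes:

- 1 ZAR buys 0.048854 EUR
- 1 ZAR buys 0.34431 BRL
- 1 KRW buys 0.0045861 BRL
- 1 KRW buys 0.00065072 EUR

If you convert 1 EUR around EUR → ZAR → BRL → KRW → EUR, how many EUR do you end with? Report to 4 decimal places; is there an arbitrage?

Around EUR → ZAR → BRL → KRW → EUR: 1 ÷ 0.048854 × 0.34431 ÷ 0.0045861 × 0.00065072 = 1.000000
Product ≈ 1 (deviation 0.000%, within rounding noise).

1.0000 (no arbitrage)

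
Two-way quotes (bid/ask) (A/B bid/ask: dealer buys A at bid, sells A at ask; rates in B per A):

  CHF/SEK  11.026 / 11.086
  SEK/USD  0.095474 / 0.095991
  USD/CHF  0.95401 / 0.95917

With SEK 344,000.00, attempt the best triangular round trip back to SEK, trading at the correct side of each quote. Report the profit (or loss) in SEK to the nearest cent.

Net profit: SEK 1,473.29

Best loop SEK → USD → CHF → SEK:
SEK 344,000.00 × 0.095474 (sell SEK at bid) = USD 32,843.06
USD 32,843.06 × 0.95401 (sell USD at bid) = CHF 31,332.60
CHF 31,332.60 × 11.026 (sell CHF at bid) = SEK 345,473.29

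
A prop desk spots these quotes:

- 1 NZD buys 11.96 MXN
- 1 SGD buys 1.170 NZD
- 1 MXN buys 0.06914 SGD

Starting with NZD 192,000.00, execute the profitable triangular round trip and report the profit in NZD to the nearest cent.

Profitable loop is NZD → SGD → MXN → NZD:
NZD 192,000.00 ÷ 1.170 = SGD 164,102.56
SGD 164,102.56 ÷ 0.06914 = MXN 2,373,482.27
MXN 2,373,482.27 ÷ 11.96 = NZD 198,451.69
Profit = NZD 198,451.69 − NZD 192,000.00

Profit: NZD 6,451.69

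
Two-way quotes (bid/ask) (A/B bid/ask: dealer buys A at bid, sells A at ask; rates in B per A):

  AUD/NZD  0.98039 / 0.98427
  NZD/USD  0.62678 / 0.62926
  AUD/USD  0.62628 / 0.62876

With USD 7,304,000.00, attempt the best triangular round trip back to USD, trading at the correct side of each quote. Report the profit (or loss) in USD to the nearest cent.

Net profit: USD 81,585.55

Best loop USD → NZD → AUD → USD:
USD 7,304,000.00 ÷ 0.62926 (buy NZD at ask) = NZD 11,607,284.75
NZD 11,607,284.75 ÷ 0.98427 (buy AUD at ask) = AUD 11,792,785.26
AUD 11,792,785.26 × 0.62628 (sell AUD at bid) = USD 7,385,585.55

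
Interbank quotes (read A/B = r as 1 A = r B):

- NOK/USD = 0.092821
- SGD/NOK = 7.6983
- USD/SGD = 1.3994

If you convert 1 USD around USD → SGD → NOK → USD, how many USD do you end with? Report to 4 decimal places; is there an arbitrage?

1.0000 (no arbitrage)

Around USD → SGD → NOK → USD: 1 × 1.3994 × 7.6983 × 0.092821 = 0.999961
Product ≈ 1 (deviation 0.004%, within rounding noise).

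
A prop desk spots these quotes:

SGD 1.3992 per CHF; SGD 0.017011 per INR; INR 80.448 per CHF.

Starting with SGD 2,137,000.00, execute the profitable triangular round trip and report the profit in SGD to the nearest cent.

Profit: SGD 47,938.53

Profitable loop is SGD → INR → CHF → SGD:
SGD 2,137,000.00 ÷ 0.017011 = INR 125,624,595.85
INR 125,624,595.85 ÷ 80.448 = CHF 1,561,562.70
CHF 1,561,562.70 × 1.3992 = SGD 2,184,938.53
Profit = SGD 2,184,938.53 − SGD 2,137,000.00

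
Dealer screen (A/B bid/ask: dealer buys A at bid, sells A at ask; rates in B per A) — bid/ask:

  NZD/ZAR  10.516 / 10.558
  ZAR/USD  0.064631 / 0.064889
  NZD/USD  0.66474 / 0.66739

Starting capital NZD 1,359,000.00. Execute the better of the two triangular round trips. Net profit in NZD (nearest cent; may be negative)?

Net profit: NZD 24,984.46

Best loop NZD → ZAR → USD → NZD:
NZD 1,359,000.00 × 10.516 (sell NZD at bid) = ZAR 14,291,244.00
ZAR 14,291,244.00 × 0.064631 (sell ZAR at bid) = USD 923,657.39
USD 923,657.39 ÷ 0.66739 (buy NZD at ask) = NZD 1,383,984.46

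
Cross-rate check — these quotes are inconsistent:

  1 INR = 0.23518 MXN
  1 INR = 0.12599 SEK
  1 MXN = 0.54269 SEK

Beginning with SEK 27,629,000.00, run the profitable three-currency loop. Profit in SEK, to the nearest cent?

Profitable loop is SEK → INR → MXN → SEK:
SEK 27,629,000.00 ÷ 0.12599 = INR 219,295,182.16
INR 219,295,182.16 × 0.23518 = MXN 51,573,840.94
MXN 51,573,840.94 × 0.54269 = SEK 27,988,607.74
Profit = SEK 27,988,607.74 − SEK 27,629,000.00

Profit: SEK 359,607.74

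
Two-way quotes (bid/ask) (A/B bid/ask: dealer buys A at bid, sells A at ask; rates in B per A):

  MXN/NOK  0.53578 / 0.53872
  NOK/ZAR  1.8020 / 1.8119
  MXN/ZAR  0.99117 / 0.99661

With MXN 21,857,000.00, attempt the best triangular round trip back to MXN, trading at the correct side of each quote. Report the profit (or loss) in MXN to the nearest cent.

Net profit: MXN 337,296.16

Best loop MXN → ZAR → NOK → MXN:
MXN 21,857,000.00 × 0.99117 (sell MXN at bid) = ZAR 21,664,002.69
ZAR 21,664,002.69 ÷ 1.8119 (buy NOK at ask) = NOK 11,956,511.23
NOK 11,956,511.23 ÷ 0.53872 (buy MXN at ask) = MXN 22,194,296.16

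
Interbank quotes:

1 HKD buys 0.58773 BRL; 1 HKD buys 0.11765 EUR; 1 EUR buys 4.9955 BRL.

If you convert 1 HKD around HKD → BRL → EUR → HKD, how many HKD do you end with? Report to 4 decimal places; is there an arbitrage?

Around HKD → BRL → EUR → HKD: 1 × 0.58773 ÷ 4.9955 ÷ 0.11765 = 1.000016
Product ≈ 1 (deviation 0.002%, within rounding noise).

1.0000 (no arbitrage)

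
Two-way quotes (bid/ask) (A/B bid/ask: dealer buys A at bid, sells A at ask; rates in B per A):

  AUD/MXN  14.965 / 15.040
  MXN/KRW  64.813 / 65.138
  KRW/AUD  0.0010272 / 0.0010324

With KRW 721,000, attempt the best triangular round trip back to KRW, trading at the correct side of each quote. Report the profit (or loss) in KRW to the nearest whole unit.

Net result: KRW -2,662 (no profitable arbitrage after spreads)

Best loop KRW → AUD → MXN → KRW:
KRW 721,000 × 0.0010272 (sell KRW at bid) = AUD 740.61
AUD 740.61 × 14.965 (sell AUD at bid) = MXN 11,083.25
MXN 11,083.25 × 64.813 (sell MXN at bid) = KRW 718,338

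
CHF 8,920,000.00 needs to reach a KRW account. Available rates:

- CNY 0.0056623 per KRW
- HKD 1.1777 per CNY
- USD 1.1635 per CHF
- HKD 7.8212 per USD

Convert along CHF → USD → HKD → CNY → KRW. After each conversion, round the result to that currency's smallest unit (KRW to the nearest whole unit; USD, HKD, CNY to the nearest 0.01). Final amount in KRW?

KRW 12,172,424,321

CHF 8,920,000.00 × 1.1635 = USD 10,378,420.00
USD 10,378,420.00 × 7.8212 = HKD 81,171,698.50
HKD 81,171,698.50 ÷ 1.1777 = CNY 68,923,918.23
CNY 68,923,918.23 ÷ 0.0056623 = KRW 12,172,424,321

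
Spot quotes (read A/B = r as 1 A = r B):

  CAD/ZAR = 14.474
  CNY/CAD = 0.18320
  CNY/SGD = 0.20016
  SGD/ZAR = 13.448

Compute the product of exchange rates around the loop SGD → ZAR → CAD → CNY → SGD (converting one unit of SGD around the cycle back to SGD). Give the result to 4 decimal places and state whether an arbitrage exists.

Around SGD → ZAR → CAD → CNY → SGD: 1 × 13.448 ÷ 14.474 ÷ 0.18320 × 0.20016 = 1.015128
Product > 1; profitable direction is SGD → ZAR → CAD → CNY → SGD.

1.0151 (arbitrage exists)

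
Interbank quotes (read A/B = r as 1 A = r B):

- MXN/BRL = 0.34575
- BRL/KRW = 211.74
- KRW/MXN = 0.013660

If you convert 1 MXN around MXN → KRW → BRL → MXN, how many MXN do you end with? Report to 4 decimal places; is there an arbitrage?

1.0000 (no arbitrage)

Around MXN → KRW → BRL → MXN: 1 ÷ 0.013660 ÷ 211.74 ÷ 0.34575 = 0.999964
Product ≈ 1 (deviation 0.004%, within rounding noise).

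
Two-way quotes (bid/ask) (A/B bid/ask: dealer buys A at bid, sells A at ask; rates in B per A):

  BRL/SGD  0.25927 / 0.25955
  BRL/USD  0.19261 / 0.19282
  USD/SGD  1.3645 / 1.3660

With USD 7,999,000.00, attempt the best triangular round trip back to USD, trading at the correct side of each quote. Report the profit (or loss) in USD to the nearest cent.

Best loop USD → SGD → BRL → USD:
USD 7,999,000.00 × 1.3645 (sell USD at bid) = SGD 10,914,635.50
SGD 10,914,635.50 ÷ 0.25955 (buy BRL at ask) = BRL 42,052,149.87
BRL 42,052,149.87 × 0.19261 (sell BRL at bid) = USD 8,099,664.59

Net profit: USD 100,664.59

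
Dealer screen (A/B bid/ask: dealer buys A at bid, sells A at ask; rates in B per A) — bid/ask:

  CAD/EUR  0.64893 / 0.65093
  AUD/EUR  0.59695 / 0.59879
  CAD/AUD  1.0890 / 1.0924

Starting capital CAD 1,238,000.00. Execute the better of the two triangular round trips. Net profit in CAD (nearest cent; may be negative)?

Net result: CAD -1,619.37 (no profitable arbitrage after spreads)

Best loop CAD → AUD → EUR → CAD:
CAD 1,238,000.00 × 1.0890 (sell CAD at bid) = AUD 1,348,182.00
AUD 1,348,182.00 × 0.59695 (sell AUD at bid) = EUR 804,797.24
EUR 804,797.24 ÷ 0.65093 (buy CAD at ask) = CAD 1,236,380.63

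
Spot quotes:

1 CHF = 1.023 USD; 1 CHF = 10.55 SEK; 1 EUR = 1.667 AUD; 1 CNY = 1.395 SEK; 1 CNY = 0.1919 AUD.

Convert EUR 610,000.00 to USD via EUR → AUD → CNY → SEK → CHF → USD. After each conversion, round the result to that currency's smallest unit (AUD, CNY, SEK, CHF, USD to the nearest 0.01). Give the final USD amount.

EUR 610,000.00 × 1.667 = AUD 1,016,870.00
AUD 1,016,870.00 ÷ 0.1919 = CNY 5,298,957.79
CNY 5,298,957.79 × 1.395 = SEK 7,392,046.12
SEK 7,392,046.12 ÷ 10.55 = CHF 700,667.88
CHF 700,667.88 × 1.023 = USD 716,783.24

USD 716,783.24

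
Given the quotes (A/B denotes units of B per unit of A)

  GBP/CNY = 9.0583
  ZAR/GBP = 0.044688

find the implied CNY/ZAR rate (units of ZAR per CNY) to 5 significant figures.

CNY/ZAR = 2.4704

1 CNY ÷ 9.0583 = 0.110396 GBP
0.110396 GBP ÷ 0.044688 = 2.47037 ZAR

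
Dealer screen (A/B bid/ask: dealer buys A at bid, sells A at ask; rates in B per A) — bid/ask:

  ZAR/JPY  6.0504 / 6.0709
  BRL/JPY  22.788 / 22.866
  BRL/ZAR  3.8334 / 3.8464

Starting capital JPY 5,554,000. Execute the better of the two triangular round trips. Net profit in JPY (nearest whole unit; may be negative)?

Net profit: JPY 79,573

Best loop JPY → BRL → ZAR → JPY:
JPY 5,554,000 ÷ 22.866 (buy BRL at ask) = BRL 242,893.38
BRL 242,893.38 × 3.8334 (sell BRL at bid) = ZAR 931,107.48
ZAR 931,107.48 × 6.0504 (sell ZAR at bid) = JPY 5,633,573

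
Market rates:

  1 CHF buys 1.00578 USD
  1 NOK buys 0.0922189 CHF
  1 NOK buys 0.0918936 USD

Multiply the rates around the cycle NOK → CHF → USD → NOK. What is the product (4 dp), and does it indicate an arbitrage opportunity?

Around NOK → CHF → USD → NOK: 1 × 0.0922189 × 1.00578 ÷ 0.0918936 = 1.009340
Product > 1; profitable direction is NOK → CHF → USD → NOK.

1.0093 (arbitrage exists)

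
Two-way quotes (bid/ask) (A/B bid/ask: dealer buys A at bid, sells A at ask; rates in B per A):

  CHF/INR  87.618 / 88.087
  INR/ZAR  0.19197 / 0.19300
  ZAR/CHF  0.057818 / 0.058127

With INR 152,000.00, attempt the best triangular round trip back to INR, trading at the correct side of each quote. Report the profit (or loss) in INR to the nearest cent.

Best loop INR → CHF → ZAR → INR:
INR 152,000.00 ÷ 88.087 (buy CHF at ask) = CHF 1,725.57
CHF 1,725.57 ÷ 0.058127 (buy ZAR at ask) = ZAR 29,686.15
ZAR 29,686.15 ÷ 0.19300 (buy INR at ask) = INR 153,814.24

Net profit: INR 1,814.24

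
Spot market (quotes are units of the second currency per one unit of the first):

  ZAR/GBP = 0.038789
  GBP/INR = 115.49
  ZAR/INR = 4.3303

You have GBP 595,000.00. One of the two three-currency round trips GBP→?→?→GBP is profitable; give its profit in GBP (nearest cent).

Profitable loop is GBP → INR → ZAR → GBP:
GBP 595,000.00 × 115.49 = INR 68,716,550.00
INR 68,716,550.00 ÷ 4.3303 = ZAR 15,868,773.53
ZAR 15,868,773.53 × 0.038789 = GBP 615,533.86
Profit = GBP 615,533.86 − GBP 595,000.00

Profit: GBP 20,533.86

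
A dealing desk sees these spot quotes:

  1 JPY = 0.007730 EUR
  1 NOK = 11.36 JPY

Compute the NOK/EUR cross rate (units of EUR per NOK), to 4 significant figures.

1 NOK × 11.36 = 11.36 JPY
11.36 JPY × 0.007730 = 0.0878128 EUR

NOK/EUR = 0.08781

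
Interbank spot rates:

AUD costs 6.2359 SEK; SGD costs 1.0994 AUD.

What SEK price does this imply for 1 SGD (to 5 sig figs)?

1 SGD × 1.0994 = 1.0994 AUD
1.0994 AUD × 6.2359 = 6.85575 SEK

SGD/SEK = 6.8557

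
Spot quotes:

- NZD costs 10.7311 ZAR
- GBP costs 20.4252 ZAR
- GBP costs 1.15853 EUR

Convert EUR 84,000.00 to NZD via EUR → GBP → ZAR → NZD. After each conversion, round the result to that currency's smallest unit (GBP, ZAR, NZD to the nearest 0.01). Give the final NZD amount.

NZD 138,004.77

EUR 84,000.00 ÷ 1.15853 = GBP 72,505.68
GBP 72,505.68 × 20.4252 = ZAR 1,480,943.02
ZAR 1,480,943.02 ÷ 10.7311 = NZD 138,004.77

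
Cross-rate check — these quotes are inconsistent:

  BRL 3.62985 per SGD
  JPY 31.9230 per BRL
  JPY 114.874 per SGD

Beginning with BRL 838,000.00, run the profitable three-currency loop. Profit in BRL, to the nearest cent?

Profit: BRL 7,307.36

Profitable loop is BRL → JPY → SGD → BRL:
BRL 838,000.00 × 31.9230 = JPY 26,751,474
JPY 26,751,474 ÷ 114.874 = SGD 232,876.66
SGD 232,876.66 × 3.62985 = BRL 845,307.36
Profit = BRL 845,307.36 − BRL 838,000.00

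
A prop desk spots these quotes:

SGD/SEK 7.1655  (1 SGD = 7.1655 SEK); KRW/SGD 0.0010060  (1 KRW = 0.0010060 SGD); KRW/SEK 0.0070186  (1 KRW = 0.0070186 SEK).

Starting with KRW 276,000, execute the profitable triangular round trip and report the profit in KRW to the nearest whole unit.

Profit: KRW 7,467

Profitable loop is KRW → SGD → SEK → KRW:
KRW 276,000 × 0.0010060 = SGD 277.66
SGD 277.66 × 7.1655 = SEK 1,989.54
SEK 1,989.54 ÷ 0.0070186 = KRW 283,467
Profit = KRW 283,467 − KRW 276,000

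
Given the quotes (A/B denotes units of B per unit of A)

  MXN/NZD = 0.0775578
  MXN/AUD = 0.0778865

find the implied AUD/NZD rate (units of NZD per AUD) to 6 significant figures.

AUD/NZD = 0.995780

1 AUD ÷ 0.0778865 = 12.8392 MXN
12.8392 MXN × 0.0775578 = 0.99578 NZD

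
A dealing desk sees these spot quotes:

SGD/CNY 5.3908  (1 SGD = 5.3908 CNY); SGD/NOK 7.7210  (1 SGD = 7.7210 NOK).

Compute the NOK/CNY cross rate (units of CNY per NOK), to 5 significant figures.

NOK/CNY = 0.69820

1 NOK ÷ 7.7210 = 0.129517 SGD
0.129517 SGD × 5.3908 = 0.6982 CNY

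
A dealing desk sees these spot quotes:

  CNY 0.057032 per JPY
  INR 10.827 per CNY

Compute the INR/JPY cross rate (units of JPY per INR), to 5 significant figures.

1 INR ÷ 10.827 = 0.0923617 CNY
0.0923617 CNY ÷ 0.057032 = 1.61947 JPY

INR/JPY = 1.6195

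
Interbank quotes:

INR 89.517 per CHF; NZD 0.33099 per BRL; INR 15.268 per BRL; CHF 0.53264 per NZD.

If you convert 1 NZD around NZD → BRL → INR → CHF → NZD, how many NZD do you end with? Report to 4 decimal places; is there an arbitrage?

0.9674 (arbitrage exists)

Around NZD → BRL → INR → CHF → NZD: 1 ÷ 0.33099 × 15.268 ÷ 89.517 ÷ 0.53264 = 0.967449
Product < 1; profitable direction is NZD → CHF → INR → BRL → NZD.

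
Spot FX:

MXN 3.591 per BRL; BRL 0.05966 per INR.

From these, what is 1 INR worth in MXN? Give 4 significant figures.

1 INR × 0.05966 = 0.05966 BRL
0.05966 BRL × 3.591 = 0.214239 MXN

INR/MXN = 0.2142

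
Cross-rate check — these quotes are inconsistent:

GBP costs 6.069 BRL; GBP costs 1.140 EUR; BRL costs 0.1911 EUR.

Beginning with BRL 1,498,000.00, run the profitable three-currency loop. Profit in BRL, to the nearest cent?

Profit: BRL 25,999.37

Profitable loop is BRL → EUR → GBP → BRL:
BRL 1,498,000.00 × 0.1911 = EUR 286,267.80
EUR 286,267.80 ÷ 1.140 = GBP 251,112.11
GBP 251,112.11 × 6.069 = BRL 1,523,999.37
Profit = BRL 1,523,999.37 − BRL 1,498,000.00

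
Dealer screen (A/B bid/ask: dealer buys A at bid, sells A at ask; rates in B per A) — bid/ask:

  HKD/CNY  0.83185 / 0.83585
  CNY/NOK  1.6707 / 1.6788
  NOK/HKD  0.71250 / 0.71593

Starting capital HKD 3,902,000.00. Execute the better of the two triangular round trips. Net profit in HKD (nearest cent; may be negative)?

Best loop HKD → NOK → CNY → HKD:
HKD 3,902,000.00 ÷ 0.71593 (buy NOK at ask) = NOK 5,450,253.52
NOK 5,450,253.52 ÷ 1.6788 (buy CNY at ask) = CNY 3,246,517.46
CNY 3,246,517.46 ÷ 0.83585 (buy HKD at ask) = HKD 3,884,091.00

Net result: HKD -17,909.00 (no profitable arbitrage after spreads)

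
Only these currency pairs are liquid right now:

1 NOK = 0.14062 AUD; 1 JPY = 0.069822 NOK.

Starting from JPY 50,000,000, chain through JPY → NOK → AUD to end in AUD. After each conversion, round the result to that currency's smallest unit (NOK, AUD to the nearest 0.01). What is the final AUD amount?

AUD 490,918.48

JPY 50,000,000 × 0.069822 = NOK 3,491,100.00
NOK 3,491,100.00 × 0.14062 = AUD 490,918.48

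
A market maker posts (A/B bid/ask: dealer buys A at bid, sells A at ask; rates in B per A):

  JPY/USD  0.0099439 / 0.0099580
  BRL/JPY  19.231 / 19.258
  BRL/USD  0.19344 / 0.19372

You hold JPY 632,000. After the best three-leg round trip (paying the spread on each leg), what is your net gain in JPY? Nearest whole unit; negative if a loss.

Best loop JPY → BRL → USD → JPY:
JPY 632,000 ÷ 19.258 (buy BRL at ask) = BRL 32,817.53
BRL 32,817.53 × 0.19344 (sell BRL at bid) = USD 6,348.22
USD 6,348.22 ÷ 0.0099580 (buy JPY at ask) = JPY 637,500

Net profit: JPY 5,500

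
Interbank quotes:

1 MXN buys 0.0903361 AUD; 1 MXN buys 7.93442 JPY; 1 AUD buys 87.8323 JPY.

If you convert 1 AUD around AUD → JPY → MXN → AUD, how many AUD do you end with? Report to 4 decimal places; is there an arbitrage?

1.0000 (no arbitrage)

Around AUD → JPY → MXN → AUD: 1 × 87.8323 ÷ 7.93442 × 0.0903361 = 1.000001
Product ≈ 1 (deviation 0.000%, within rounding noise).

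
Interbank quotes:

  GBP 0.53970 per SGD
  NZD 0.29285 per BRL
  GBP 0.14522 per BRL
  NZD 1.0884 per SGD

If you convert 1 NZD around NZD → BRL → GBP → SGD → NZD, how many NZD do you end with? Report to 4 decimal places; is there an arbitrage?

Around NZD → BRL → GBP → SGD → NZD: 1 ÷ 0.29285 × 0.14522 ÷ 0.53970 × 1.0884 = 1.000040
Product ≈ 1 (deviation 0.004%, within rounding noise).

1.0000 (no arbitrage)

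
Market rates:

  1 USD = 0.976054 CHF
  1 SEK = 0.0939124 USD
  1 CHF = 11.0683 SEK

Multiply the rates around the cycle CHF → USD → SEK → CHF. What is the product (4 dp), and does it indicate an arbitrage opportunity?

0.9856 (arbitrage exists)

Around CHF → USD → SEK → CHF: 1 ÷ 0.976054 ÷ 0.0939124 ÷ 11.0683 = 0.985649
Product < 1; profitable direction is CHF → SEK → USD → CHF.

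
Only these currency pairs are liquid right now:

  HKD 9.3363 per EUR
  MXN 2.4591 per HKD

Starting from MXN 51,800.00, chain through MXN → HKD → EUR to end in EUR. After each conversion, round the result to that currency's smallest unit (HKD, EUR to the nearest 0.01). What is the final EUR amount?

EUR 2,256.21

MXN 51,800.00 ÷ 2.4591 = HKD 21,064.62
HKD 21,064.62 ÷ 9.3363 = EUR 2,256.21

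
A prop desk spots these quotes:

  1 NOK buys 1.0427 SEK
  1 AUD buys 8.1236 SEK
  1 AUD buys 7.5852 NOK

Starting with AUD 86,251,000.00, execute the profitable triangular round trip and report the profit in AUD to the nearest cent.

Profitable loop is AUD → SEK → NOK → AUD:
AUD 86,251,000.00 × 8.1236 = SEK 700,668,623.60
SEK 700,668,623.60 ÷ 1.0427 = NOK 671,975,279.18
NOK 671,975,279.18 ÷ 7.5852 = AUD 88,590,317.88
Profit = AUD 88,590,317.88 − AUD 86,251,000.00

Profit: AUD 2,339,317.88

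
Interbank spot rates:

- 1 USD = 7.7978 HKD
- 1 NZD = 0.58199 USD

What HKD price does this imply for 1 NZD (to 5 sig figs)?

1 NZD × 0.58199 = 0.58199 USD
0.58199 USD × 7.7978 = 4.53824 HKD

NZD/HKD = 4.5382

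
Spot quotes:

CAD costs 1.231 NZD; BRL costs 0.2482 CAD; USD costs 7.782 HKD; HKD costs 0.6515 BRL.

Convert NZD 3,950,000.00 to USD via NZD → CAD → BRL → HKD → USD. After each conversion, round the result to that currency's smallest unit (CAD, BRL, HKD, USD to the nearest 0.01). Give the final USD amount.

USD 2,549,949.73

NZD 3,950,000.00 ÷ 1.231 = CAD 3,208,773.35
CAD 3,208,773.35 ÷ 0.2482 = BRL 12,928,176.27
BRL 12,928,176.27 ÷ 0.6515 = HKD 19,843,708.78
HKD 19,843,708.78 ÷ 7.782 = USD 2,549,949.73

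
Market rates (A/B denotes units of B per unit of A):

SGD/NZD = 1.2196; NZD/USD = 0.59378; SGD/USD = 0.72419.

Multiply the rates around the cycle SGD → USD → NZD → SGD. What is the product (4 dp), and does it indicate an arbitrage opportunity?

1.0000 (no arbitrage)

Around SGD → USD → NZD → SGD: 1 × 0.72419 ÷ 0.59378 ÷ 1.2196 = 1.000022
Product ≈ 1 (deviation 0.002%, within rounding noise).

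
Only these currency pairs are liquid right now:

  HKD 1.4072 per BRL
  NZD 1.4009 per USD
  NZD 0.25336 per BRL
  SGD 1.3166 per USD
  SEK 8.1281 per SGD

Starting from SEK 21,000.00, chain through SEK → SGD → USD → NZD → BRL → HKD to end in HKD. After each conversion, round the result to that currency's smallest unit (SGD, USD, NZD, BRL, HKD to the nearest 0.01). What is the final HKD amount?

SEK 21,000.00 ÷ 8.1281 = SGD 2,583.63
SGD 2,583.63 ÷ 1.3166 = USD 1,962.35
USD 1,962.35 × 1.4009 = NZD 2,749.06
NZD 2,749.06 ÷ 0.25336 = BRL 10,850.41
BRL 10,850.41 × 1.4072 = HKD 15,268.70

HKD 15,268.70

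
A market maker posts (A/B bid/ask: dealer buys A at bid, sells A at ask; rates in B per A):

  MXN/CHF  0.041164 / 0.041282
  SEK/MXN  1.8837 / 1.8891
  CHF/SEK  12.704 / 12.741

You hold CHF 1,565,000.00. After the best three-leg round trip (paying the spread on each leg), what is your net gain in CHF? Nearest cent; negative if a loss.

Net profit: CHF 10,052.91

Best loop CHF → MXN → SEK → CHF:
CHF 1,565,000.00 ÷ 0.041282 (buy MXN at ask) = MXN 37,909,984.98
MXN 37,909,984.98 ÷ 1.8891 (buy SEK at ask) = SEK 20,067,749.18
SEK 20,067,749.18 ÷ 12.741 (buy CHF at ask) = CHF 1,575,052.91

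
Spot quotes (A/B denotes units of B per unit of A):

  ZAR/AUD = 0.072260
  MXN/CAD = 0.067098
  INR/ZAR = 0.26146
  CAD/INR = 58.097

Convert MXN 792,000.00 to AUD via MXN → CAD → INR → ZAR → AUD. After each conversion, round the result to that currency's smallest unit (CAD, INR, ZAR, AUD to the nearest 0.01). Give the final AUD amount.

AUD 58,329.96

MXN 792,000.00 × 0.067098 = CAD 53,141.62
CAD 53,141.62 × 58.097 = INR 3,087,368.70
INR 3,087,368.70 × 0.26146 = ZAR 807,223.42
ZAR 807,223.42 × 0.072260 = AUD 58,329.96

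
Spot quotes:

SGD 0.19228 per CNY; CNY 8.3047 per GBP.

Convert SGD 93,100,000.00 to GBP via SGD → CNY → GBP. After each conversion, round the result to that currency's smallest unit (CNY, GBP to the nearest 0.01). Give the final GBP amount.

GBP 58,303,096.24

SGD 93,100,000.00 ÷ 0.19228 = CNY 484,189,723.32
CNY 484,189,723.32 ÷ 8.3047 = GBP 58,303,096.24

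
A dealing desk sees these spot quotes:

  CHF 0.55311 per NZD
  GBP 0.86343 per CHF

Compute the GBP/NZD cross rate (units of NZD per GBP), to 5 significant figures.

GBP/NZD = 2.0939

1 GBP ÷ 0.86343 = 1.15817 CHF
1.15817 CHF ÷ 0.55311 = 2.09393 NZD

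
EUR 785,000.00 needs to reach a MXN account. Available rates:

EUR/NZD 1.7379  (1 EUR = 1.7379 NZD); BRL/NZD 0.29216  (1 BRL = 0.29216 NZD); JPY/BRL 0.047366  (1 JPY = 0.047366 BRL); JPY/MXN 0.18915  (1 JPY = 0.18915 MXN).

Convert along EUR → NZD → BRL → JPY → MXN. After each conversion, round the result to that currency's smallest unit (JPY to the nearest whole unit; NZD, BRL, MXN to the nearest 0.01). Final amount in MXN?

EUR 785,000.00 × 1.7379 = NZD 1,364,251.50
NZD 1,364,251.50 ÷ 0.29216 = BRL 4,669,535.53
BRL 4,669,535.53 ÷ 0.047366 = JPY 98,584,122
JPY 98,584,122 × 0.18915 = MXN 18,647,186.68

MXN 18,647,186.68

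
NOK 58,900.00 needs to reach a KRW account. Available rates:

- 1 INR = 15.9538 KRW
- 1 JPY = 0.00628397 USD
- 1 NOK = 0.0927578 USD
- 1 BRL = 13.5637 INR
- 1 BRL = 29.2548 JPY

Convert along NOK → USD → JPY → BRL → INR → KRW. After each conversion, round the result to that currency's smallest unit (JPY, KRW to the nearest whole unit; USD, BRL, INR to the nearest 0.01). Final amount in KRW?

NOK 58,900.00 × 0.0927578 = USD 5,463.43
USD 5,463.43 ÷ 0.00628397 = JPY 869,423
JPY 869,423 ÷ 29.2548 = BRL 29,718.99
BRL 29,718.99 × 13.5637 = INR 403,099.46
INR 403,099.46 × 15.9538 = KRW 6,430,968

KRW 6,430,968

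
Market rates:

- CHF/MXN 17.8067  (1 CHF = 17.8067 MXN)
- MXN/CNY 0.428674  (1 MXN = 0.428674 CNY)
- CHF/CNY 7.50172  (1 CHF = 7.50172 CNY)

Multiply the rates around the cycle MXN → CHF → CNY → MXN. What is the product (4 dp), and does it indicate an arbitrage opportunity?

0.9828 (arbitrage exists)

Around MXN → CHF → CNY → MXN: 1 ÷ 17.8067 × 7.50172 ÷ 0.428674 = 0.982766
Product < 1; profitable direction is MXN → CNY → CHF → MXN.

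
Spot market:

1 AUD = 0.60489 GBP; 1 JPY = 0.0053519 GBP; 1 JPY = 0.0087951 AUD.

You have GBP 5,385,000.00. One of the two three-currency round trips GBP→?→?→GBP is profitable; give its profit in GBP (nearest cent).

Profitable loop is GBP → AUD → JPY → GBP:
GBP 5,385,000.00 ÷ 0.60489 = AUD 8,902,445.07
AUD 8,902,445.07 ÷ 0.0087951 = JPY 1,012,205,100
JPY 1,012,205,100 × 0.0053519 = GBP 5,417,220.47
Profit = GBP 5,417,220.47 − GBP 5,385,000.00

Profit: GBP 32,220.47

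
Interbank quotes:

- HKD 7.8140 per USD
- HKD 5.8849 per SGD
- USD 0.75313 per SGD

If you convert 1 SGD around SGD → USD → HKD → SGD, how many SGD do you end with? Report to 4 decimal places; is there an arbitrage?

1.0000 (no arbitrage)

Around SGD → USD → HKD → SGD: 1 × 0.75313 × 7.8140 ÷ 5.8849 = 1.000010
Product ≈ 1 (deviation 0.001%, within rounding noise).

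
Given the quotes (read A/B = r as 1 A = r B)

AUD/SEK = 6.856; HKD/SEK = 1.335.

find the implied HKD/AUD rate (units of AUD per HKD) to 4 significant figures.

HKD/AUD = 0.1947

1 HKD × 1.335 = 1.335 SEK
1.335 SEK ÷ 6.856 = 0.19472 AUD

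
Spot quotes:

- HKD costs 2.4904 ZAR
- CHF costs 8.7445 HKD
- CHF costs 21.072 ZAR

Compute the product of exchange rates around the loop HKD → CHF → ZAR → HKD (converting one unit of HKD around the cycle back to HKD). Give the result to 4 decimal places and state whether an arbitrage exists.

0.9676 (arbitrage exists)

Around HKD → CHF → ZAR → HKD: 1 ÷ 8.7445 × 21.072 ÷ 2.4904 = 0.967613
Product < 1; profitable direction is HKD → ZAR → CHF → HKD.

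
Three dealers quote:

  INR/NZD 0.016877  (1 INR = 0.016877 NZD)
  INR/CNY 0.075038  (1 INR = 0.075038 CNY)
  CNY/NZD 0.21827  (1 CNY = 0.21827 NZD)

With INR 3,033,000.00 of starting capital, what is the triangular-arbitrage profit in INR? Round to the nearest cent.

Profit: INR 92,304.68

Profitable loop is INR → NZD → CNY → INR:
INR 3,033,000.00 × 0.016877 = NZD 51,187.94
NZD 51,187.94 ÷ 0.21827 = CNY 234,516.61
CNY 234,516.61 ÷ 0.075038 = INR 3,125,304.68
Profit = INR 3,125,304.68 − INR 3,033,000.00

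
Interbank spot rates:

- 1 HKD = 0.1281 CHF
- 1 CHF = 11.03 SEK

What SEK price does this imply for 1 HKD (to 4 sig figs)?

HKD/SEK = 1.413

1 HKD × 0.1281 = 0.1281 CHF
0.1281 CHF × 11.03 = 1.41294 SEK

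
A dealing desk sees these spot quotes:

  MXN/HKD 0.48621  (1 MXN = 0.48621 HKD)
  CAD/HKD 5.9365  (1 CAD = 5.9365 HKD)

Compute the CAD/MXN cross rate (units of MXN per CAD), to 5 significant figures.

CAD/MXN = 12.210

1 CAD × 5.9365 = 5.9365 HKD
5.9365 HKD ÷ 0.48621 = 12.2097 MXN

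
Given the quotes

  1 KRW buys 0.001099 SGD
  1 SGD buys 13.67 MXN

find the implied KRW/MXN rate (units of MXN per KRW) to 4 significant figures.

KRW/MXN = 0.01502

1 KRW × 0.001099 = 0.001099 SGD
0.001099 SGD × 13.67 = 0.0150233 MXN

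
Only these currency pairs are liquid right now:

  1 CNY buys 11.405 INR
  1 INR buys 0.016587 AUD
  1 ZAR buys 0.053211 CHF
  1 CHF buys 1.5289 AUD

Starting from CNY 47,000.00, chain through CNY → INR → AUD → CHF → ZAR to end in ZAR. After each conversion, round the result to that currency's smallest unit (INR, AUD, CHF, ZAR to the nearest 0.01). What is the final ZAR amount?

CNY 47,000.00 × 11.405 = INR 536,035.00
INR 536,035.00 × 0.016587 = AUD 8,891.21
AUD 8,891.21 ÷ 1.5289 = CHF 5,815.43
CHF 5,815.43 ÷ 0.053211 = ZAR 109,290.00

ZAR 109,290.00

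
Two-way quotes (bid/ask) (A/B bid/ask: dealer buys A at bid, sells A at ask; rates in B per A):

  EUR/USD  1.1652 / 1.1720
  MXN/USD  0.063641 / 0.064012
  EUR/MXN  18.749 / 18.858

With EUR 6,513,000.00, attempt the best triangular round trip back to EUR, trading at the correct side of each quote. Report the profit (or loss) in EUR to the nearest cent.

Net profit: EUR 117,840.34

Best loop EUR → MXN → USD → EUR:
EUR 6,513,000.00 × 18.749 (sell EUR at bid) = MXN 122,112,237.00
MXN 122,112,237.00 × 0.063641 (sell MXN at bid) = USD 7,771,344.87
USD 7,771,344.87 ÷ 1.1720 (buy EUR at ask) = EUR 6,630,840.34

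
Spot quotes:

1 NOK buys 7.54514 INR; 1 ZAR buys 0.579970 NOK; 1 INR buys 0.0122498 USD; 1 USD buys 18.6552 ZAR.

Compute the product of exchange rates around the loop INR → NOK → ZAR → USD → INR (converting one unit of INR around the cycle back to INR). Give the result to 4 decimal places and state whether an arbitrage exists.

1.0000 (no arbitrage)

Around INR → NOK → ZAR → USD → INR: 1 ÷ 7.54514 ÷ 0.579970 ÷ 18.6552 ÷ 0.0122498 = 0.999996
Product ≈ 1 (deviation 0.000%, within rounding noise).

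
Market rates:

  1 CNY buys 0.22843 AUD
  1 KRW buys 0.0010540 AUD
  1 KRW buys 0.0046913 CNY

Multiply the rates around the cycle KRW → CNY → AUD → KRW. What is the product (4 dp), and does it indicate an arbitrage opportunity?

1.0167 (arbitrage exists)

Around KRW → CNY → AUD → KRW: 1 × 0.0046913 × 0.22843 ÷ 0.0010540 = 1.016730
Product > 1; profitable direction is KRW → CNY → AUD → KRW.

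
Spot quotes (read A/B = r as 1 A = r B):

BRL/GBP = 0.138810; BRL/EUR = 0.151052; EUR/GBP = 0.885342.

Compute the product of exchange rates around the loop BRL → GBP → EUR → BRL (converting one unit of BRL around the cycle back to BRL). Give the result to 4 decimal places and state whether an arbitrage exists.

Around BRL → GBP → EUR → BRL: 1 × 0.138810 ÷ 0.885342 ÷ 0.151052 = 1.037966
Product > 1; profitable direction is BRL → GBP → EUR → BRL.

1.0380 (arbitrage exists)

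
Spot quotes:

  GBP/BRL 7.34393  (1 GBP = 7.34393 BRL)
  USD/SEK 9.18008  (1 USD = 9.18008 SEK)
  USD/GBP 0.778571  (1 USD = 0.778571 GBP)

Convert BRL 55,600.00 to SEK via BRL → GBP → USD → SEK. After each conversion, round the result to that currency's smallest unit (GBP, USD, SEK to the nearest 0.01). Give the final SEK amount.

BRL 55,600.00 ÷ 7.34393 = GBP 7,570.88
GBP 7,570.88 ÷ 0.778571 = USD 9,724.07
USD 9,724.07 × 9.18008 = SEK 89,267.74

SEK 89,267.74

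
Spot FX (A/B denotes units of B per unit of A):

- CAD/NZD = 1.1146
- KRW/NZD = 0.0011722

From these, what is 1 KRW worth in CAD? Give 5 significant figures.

KRW/CAD = 0.0010517

1 KRW × 0.0011722 = 0.0011722 NZD
0.0011722 NZD ÷ 1.1146 = 0.00105168 CAD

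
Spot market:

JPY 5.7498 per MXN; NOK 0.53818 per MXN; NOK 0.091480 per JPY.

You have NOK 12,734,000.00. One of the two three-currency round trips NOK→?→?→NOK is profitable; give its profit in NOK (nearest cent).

Profit: NOK 295,072.64

Profitable loop is NOK → JPY → MXN → NOK:
NOK 12,734,000.00 ÷ 0.091480 = JPY 139,199,825
JPY 139,199,825 ÷ 5.7498 = MXN 24,209,507.30
MXN 24,209,507.30 × 0.53818 = NOK 13,029,072.64
Profit = NOK 13,029,072.64 − NOK 12,734,000.00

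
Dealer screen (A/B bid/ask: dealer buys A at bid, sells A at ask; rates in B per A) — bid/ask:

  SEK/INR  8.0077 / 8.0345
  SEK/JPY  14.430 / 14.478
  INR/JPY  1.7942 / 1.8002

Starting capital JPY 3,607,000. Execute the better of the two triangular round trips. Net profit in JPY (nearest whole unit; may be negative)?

Net result: JPY -8,406 (no profitable arbitrage after spreads)

Best loop JPY → INR → SEK → JPY:
JPY 3,607,000 ÷ 1.8002 (buy INR at ask) = INR 2,003,666.26
INR 2,003,666.26 ÷ 8.0345 (buy SEK at ask) = SEK 249,382.82
SEK 249,382.82 × 14.430 (sell SEK at bid) = JPY 3,598,594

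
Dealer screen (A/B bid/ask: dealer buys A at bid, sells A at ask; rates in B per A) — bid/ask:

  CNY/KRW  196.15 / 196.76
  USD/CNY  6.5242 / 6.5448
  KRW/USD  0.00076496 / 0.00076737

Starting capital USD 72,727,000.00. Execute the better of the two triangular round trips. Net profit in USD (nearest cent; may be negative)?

Net profit: USD 869,585.03

Best loop USD → KRW → CNY → USD:
USD 72,727,000.00 ÷ 0.00076737 (buy KRW at ask) = KRW 94,774,359,175
KRW 94,774,359,175 ÷ 196.76 (buy CNY at ask) = CNY 481,674,929.74
CNY 481,674,929.74 ÷ 6.5448 (buy USD at ask) = USD 73,596,585.03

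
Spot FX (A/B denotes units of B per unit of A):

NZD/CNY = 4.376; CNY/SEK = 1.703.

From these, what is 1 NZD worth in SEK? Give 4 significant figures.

1 NZD × 4.376 = 4.376 CNY
4.376 CNY × 1.703 = 7.45233 SEK

NZD/SEK = 7.452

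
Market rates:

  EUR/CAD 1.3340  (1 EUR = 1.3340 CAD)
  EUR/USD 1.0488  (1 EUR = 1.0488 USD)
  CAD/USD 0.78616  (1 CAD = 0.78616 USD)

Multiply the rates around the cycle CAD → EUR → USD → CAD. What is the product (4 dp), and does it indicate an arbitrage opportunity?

Around CAD → EUR → USD → CAD: 1 ÷ 1.3340 × 1.0488 ÷ 0.78616 = 1.000060
Product ≈ 1 (deviation 0.006%, within rounding noise).

1.0001 (no arbitrage)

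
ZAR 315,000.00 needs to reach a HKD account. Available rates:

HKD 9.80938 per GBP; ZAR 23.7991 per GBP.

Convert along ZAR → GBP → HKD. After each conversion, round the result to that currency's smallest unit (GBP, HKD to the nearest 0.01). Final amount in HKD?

ZAR 315,000.00 ÷ 23.7991 = GBP 13,235.79
GBP 13,235.79 × 9.80938 = HKD 129,834.89

HKD 129,834.89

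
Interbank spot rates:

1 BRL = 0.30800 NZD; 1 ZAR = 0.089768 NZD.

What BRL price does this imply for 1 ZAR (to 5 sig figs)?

1 ZAR × 0.089768 = 0.089768 NZD
0.089768 NZD ÷ 0.30800 = 0.291455 BRL

ZAR/BRL = 0.29145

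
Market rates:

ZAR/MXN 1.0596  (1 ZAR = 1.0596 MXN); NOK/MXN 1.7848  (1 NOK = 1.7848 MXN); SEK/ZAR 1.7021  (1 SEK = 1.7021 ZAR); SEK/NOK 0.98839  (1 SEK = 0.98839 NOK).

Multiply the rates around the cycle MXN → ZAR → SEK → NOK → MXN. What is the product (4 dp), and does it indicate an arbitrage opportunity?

0.9781 (arbitrage exists)

Around MXN → ZAR → SEK → NOK → MXN: 1 ÷ 1.0596 ÷ 1.7021 × 0.98839 × 1.7848 = 0.978117
Product < 1; profitable direction is MXN → NOK → SEK → ZAR → MXN.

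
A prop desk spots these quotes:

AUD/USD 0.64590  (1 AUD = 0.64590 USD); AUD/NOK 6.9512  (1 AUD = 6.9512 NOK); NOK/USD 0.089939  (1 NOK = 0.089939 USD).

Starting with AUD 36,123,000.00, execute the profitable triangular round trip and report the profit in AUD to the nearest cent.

Profitable loop is AUD → USD → NOK → AUD:
AUD 36,123,000.00 × 0.64590 = USD 23,331,845.70
USD 23,331,845.70 ÷ 0.089939 = NOK 259,418,558.13
NOK 259,418,558.13 ÷ 6.9512 = AUD 37,319,967.51
Profit = AUD 37,319,967.51 − AUD 36,123,000.00

Profit: AUD 1,196,967.51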